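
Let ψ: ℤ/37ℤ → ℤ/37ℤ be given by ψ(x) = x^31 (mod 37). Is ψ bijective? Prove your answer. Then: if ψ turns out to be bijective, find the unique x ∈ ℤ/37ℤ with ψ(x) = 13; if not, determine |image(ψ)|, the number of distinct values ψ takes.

Since 37 is prime, the nonzero elements of ℤ/37ℤ form a cyclic group of order 36.
As gcd(31, 36) = 1, raising to the 31st power is a bijection on this group: if s^31 ≡ t^31 then (st^{−1})^31 = 1, and the only element of order dividing gcd(31, 36) = 1 is 1, so s = t.
With ψ(0) = 0 this makes ψ injective on all of ℤ/37ℤ, hence bijective (finite equal-size domain and codomain). In particular ψ is bijective.
Since ψ is bijective, we find the preimage of 13. The inverse of x ↦ x^31 on (ℤ/37ℤ)^× is x ↦ x^7, because 31·7 = 217 = 6·36 + 1 ≡ 1 (mod 36) and x^{36} = 1 for x ≠ 0 (Fermat). So ψ⁻¹(13) = 13^7 mod 37.
Repeated squaring mod 37: 13^1 ≡ 13, 13^2 ≡ 13² = 169 ≡ 21, 13^4 ≡ 21² = 441 ≡ 34. Since 7 = 4 + 2 + 1, 13^7 ≡ 34·21·13: 34·21 = 714 ≡ 11, then 11·13 = 143 ≡ 32. So 13^7 ≡ 32 (mod 37).
Hence ψ⁻¹(13) = 32.

32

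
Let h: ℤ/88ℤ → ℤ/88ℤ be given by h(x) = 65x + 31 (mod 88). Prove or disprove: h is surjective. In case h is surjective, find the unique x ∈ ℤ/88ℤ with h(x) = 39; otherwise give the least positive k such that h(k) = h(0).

80

Recall that surjectivity means every element of the codomain has a preimage under h.
Since gcd(65, 88) = 1, 65 is invertible modulo 88. Euclid's algorithm: 88 = 1·65 + 23, 65 = 2·23 + 19, 23 = 1·19 + 4, 19 = 4·4 + 3, 4 = 1·3 + 1; back-substituting gives 1 = 65·65 − 48·88, so 65⁻¹ ≡ 65 (mod 88).
For any y ∈ ℤ/88ℤ, x = 65(y − 31) mod 88 satisfies h(x) = 65·65(y − 31) + 31 ≡ y (since 65·65 ≡ 1 mod 88). So every y has a preimage.
Thus h is surjective.
Since h is surjective, we compute h⁻¹(39): solve 65x + 31 ≡ 39 (mod 88), i.e. 65x ≡ 8 (mod 88).
Multiplying by 65⁻¹ = 65 gives x ≡ 65·8 = 520 = 5·88 + 80 ≡ 80 (mod 88).
Check: h(80) = 65·80 + 31 = 5231 = 59·88 + 39 ≡ 39 (mod 88).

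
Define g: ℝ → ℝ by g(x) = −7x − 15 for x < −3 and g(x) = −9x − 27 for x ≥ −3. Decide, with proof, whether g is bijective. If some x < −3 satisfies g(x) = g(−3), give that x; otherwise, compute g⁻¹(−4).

-23/9

Both pieces are strictly decreasing (slopes −7 and −9), so each is injective on its own interval.
The left piece maps (−∞, −3) onto (6, ∞); the right piece maps [−3, ∞) onto (−∞, 0].
The images leave a gap (6 has no preimage), so g is not surjective, hence not bijective.
Because the two images are disjoint, no x < −3 has g(x) = g(−3), so we compute g⁻¹(−4): −4 lies in (−∞, 0], so solve −9x − 27 = −4: x = (−4 + 27)/(−9) = −23/9.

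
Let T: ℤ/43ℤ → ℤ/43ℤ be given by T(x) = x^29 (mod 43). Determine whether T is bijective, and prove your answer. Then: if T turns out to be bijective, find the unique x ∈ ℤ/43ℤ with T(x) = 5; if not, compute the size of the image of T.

Since 43 is prime, the nonzero elements of ℤ/43ℤ form a cyclic group of order 42.
As gcd(29, 42) = 1, raising to the 29th power is a bijection on this group: if a^29 ≡ b^29 then (ab^{−1})^29 = 1, and the only element of order dividing gcd(29, 42) = 1 is 1, so a = b.
With T(0) = 0 this makes T injective on all of ℤ/43ℤ, hence bijective (finite equal-size domain and codomain). In particular T is bijective.
Since T is bijective, we find the preimage of 5. The inverse of x ↦ x^29 on (ℤ/43ℤ)^× is x ↦ x^29, because 29·29 = 841 = 20·42 + 1 ≡ 1 (mod 42) and x^{42} = 1 for x ≠ 0 (Fermat). So T⁻¹(5) = 5^29 mod 43.
Repeated squaring mod 43: 5^1 ≡ 5, 5^2 ≡ 5² = 25, 5^4 ≡ 25² = 625 ≡ 23, 5^8 ≡ 23² = 529 ≡ 13, 5^16 ≡ 13² = 169 ≡ 40. Since 29 = 16 + 8 + 4 + 1, 5^29 ≡ 40·13·23·5: 40·13 = 520 ≡ 4, then 4·23 = 92 ≡ 6, then 6·5 = 30. So 5^29 ≡ 30 (mod 43).
Hence T⁻¹(5) = 30.

30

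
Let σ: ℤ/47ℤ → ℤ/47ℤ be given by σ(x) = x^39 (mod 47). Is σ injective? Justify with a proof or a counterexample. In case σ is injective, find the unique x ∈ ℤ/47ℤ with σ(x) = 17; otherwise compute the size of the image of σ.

42

Since 47 is prime, the nonzero elements of ℤ/47ℤ form a cyclic group of order 46.
As gcd(39, 46) = 1, raising to the 39th power is a bijection on this group: if u^39 ≡ v^39 then (uv^{−1})^39 = 1, and the only element of order dividing gcd(39, 46) = 1 is 1, so u = v.
With σ(0) = 0 this makes σ injective on all of ℤ/47ℤ, hence bijective (finite equal-size domain and codomain). In particular σ is injective.
Since σ is injective, we find the preimage of 17. The inverse of x ↦ x^39 on (ℤ/47ℤ)^× is x ↦ x^13, because 39·13 = 507 = 11·46 + 1 ≡ 1 (mod 46) and x^{46} = 1 for x ≠ 0 (Fermat). So σ⁻¹(17) = 17^13 mod 47.
Repeated squaring mod 47: 17^1 ≡ 17, 17^2 ≡ 17² = 289 ≡ 7, 17^4 ≡ 7² = 49 ≡ 2, 17^8 ≡ 2² = 4. Since 13 = 8 + 4 + 1, 17^13 ≡ 4·2·17: 4·2 = 8, then 8·17 = 136 ≡ 42. So 17^13 ≡ 42 (mod 47).
Hence σ⁻¹(17) = 42.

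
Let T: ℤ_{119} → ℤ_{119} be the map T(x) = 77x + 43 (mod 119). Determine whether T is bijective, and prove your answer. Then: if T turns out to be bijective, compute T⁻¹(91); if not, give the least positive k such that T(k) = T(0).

17

By definition, injectivity means: for all s, t in the domain, T(s) = T(t) implies s = t.
We have gcd(77, 119) = 7 > 1. Taking s = 0 and t = 17: T(0) = 43 and T(17) = 77·17 + 43 = 1352 ≡ 43 (mod 119).
So T(0) = T(17) while 0 ≠ 17, so T is not injective, hence not bijective.
Since T is not bijective, we find the least positive k with T(k) = T(0): this means 77k ≡ 0 (mod 119), i.e. 119 ∣ 77k. Since gcd(77, 119) = 7, dividing through by 7 this holds exactly when 17 ∣ 11k, and as gcd(11, 17) = 1, exactly when 17 ∣ k.
The smallest positive such k is 17.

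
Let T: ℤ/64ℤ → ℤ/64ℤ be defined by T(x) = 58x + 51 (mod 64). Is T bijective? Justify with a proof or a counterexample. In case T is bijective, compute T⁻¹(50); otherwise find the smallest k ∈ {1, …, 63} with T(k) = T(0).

We have gcd(58, 64) = 2 > 1. Taking x_1 = 0 and x_2 = 32: T(0) = 51 and T(32) = 58·32 + 51 = 1907 ≡ 51 (mod 64).
So T(0) = T(32) while 0 ≠ 32, thus T is not injective, hence not bijective.
Since T is not bijective, we find the least positive k with T(k) = T(0): this means 58k ≡ 0 (mod 64), i.e. 64 ∣ 58k. Since gcd(58, 64) = 2, dividing through by 2 this holds exactly when 32 ∣ 29k, and as gcd(29, 32) = 1, exactly when 32 ∣ k.
The smallest positive such k is 32.

32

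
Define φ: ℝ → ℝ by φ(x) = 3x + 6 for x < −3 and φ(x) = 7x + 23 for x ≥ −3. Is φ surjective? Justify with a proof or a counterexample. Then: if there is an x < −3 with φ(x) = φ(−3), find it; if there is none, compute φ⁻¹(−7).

Both pieces are strictly increasing (slopes 3 and 7), so each is injective on its own interval.
The left piece maps (−∞, −3) onto (−∞, −3); the right piece maps [−3, ∞) onto [2, ∞).
The union (−∞, −3) ∪ [2, ∞) omits the interval between −3 and 2; in particular −3 has no preimage. So φ is not surjective.
Because the two images are disjoint, no x < −3 has φ(x) = φ(−3), so we compute φ⁻¹(−7): −7 lies in (−∞, −3), so solve 3x + 6 = −7: x = (−7 − 6)/3 = −13/3.

-13/3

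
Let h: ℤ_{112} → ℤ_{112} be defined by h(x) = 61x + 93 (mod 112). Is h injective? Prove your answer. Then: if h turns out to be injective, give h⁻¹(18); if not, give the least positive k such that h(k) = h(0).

41

Suppose h(a) = h(b) in ℤ_{112}. Then 61a + 93 ≡ 61b + 93 (mod 112), so 61(a − b) ≡ 0 (mod 112).
Since gcd(61, 112) = 1, 61 is invertible modulo 112, therefore a − b ≡ 0 (mod 112), i.e. a = b.
Thus h is injective.
We now compute 61⁻¹ mod 112 explicitly. Euclid's algorithm: 112 = 1·61 + 51, 61 = 1·51 + 10, 51 = 5·10 + 1; back-substituting gives 1 = 101·61 − 55·112, so 61⁻¹ ≡ 101 (mod 112).
Since h is injective, we compute h⁻¹(18): solve 61x + 93 ≡ 18 (mod 112), i.e. 61x ≡ 37 (mod 112).
Multiplying by 61⁻¹ = 101 gives x ≡ 101·37 = 3737 = 33·112 + 41 ≡ 41 (mod 112).
Check: h(41) = 61·41 + 93 = 2594 = 23·112 + 18 ≡ 18 (mod 112).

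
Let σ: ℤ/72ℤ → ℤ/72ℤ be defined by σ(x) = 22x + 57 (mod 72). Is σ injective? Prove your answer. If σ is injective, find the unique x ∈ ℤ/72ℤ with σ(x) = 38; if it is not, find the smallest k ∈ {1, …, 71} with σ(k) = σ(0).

We have gcd(22, 72) = 2 > 1. Taking u = 0 and v = 36: σ(0) = 57 and σ(36) = 22·36 + 57 = 849 ≡ 57 (mod 72).
So σ(0) = σ(36) while 0 ≠ 36, hence σ is not injective.
Since σ is not injective, we find the least positive k with σ(k) = σ(0): this means 22k ≡ 0 (mod 72), i.e. 72 ∣ 22k. Since gcd(22, 72) = 2, dividing through by 2 this holds exactly when 36 ∣ 11k, and as gcd(11, 36) = 1, exactly when 36 ∣ k.
The smallest positive such k is 36.

36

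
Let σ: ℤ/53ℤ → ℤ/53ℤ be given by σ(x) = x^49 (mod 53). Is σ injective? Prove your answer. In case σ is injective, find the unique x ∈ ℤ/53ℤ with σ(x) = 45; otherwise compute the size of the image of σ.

Since 53 is prime, the nonzero elements of ℤ/53ℤ form a cyclic group of order 52.
As gcd(49, 52) = 1, raising to the 49th power is a bijection on this group: if u^49 ≡ v^49 then (uv^{−1})^49 = 1, and the only element of order dividing gcd(49, 52) = 1 is 1, so u = v.
With σ(0) = 0 this makes σ injective on all of ℤ/53ℤ, hence bijective (finite equal-size domain and codomain). In particular σ is injective.
Since σ is injective, we find the preimage of 45. The inverse of x ↦ x^49 on (ℤ/53ℤ)^× is x ↦ x^17, because 49·17 = 833 = 16·52 + 1 ≡ 1 (mod 52) and x^{52} = 1 for x ≠ 0 (Fermat). So σ⁻¹(45) = 45^17 mod 53.
Repeated squaring mod 53: 45^1 ≡ 45, 45^2 ≡ 45² = 2025 ≡ 11, 45^4 ≡ 11² = 121 ≡ 15, 45^8 ≡ 15² = 225 ≡ 13, 45^16 ≡ 13² = 169 ≡ 10. Since 17 = 16 + 1, 45^17 ≡ 10·45: 10·45 = 450 ≡ 26. So 45^17 ≡ 26 (mod 53).
Hence σ⁻¹(45) = 26.

26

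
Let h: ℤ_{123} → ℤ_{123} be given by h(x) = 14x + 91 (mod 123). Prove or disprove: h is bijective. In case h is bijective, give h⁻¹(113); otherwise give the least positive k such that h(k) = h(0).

If h(s) = h(t), then 14s ≡ 14t (mod 123). Because gcd(14, 123) = 1, we may cancel 14 to get s ≡ t (mod 123).
We now compute 14⁻¹ mod 123 explicitly. Euclid's algorithm: 123 = 8·14 + 11, 14 = 1·11 + 3, 11 = 3·3 + 2, 3 = 1·2 + 1; back-substituting gives 1 = 44·14 − 5·123, so 14⁻¹ ≡ 44 (mod 123).
For any y ∈ ℤ_{123}, x = 44(y − 91) mod 123 satisfies h(x) = 14·44(y − 91) + 91 ≡ y (since 14·44 ≡ 1 mod 123). So every y has a preimage.
So h is bijective.
Since h is bijective, we find h⁻¹(113): we need 14x ≡ 113 − 91 ≡ 22 (mod 123). Using 14⁻¹ = 44: x ≡ 44·22 = 968 = 7·123 + 107, so x = 107.
Check: h(107) = 14·107 + 91 = 1589 = 12·123 + 113 ≡ 113 (mod 123).

107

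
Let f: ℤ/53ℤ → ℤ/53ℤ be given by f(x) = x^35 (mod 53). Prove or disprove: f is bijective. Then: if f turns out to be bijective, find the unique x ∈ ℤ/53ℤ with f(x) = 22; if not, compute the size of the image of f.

Since 53 is prime, the nonzero elements of ℤ/53ℤ form a cyclic group of order 52.
As gcd(35, 52) = 1, raising to the 35th power is a bijection on this group: if s^35 ≡ t^35 then (st^{−1})^35 = 1, and the only element of order dividing gcd(35, 52) = 1 is 1, so s = t.
With f(0) = 0 this makes f injective on all of ℤ/53ℤ, hence bijective (finite equal-size domain and codomain). In particular f is bijective.
Since f is bijective, we find the preimage of 22. The inverse of x ↦ x^35 on (ℤ/53ℤ)^× is x ↦ x^3, because 35·3 = 105 = 2·52 + 1 ≡ 1 (mod 52) and x^{52} = 1 for x ≠ 0 (Fermat). So f⁻¹(22) = 22^3 mod 53.
Repeated squaring mod 53: 22^1 ≡ 22, 22^2 ≡ 22² = 484 ≡ 7. Since 3 = 2 + 1, 22^3 ≡ 7·22: 7·22 = 154 ≡ 48. So 22^3 ≡ 48 (mod 53).
Hence f⁻¹(22) = 48.

48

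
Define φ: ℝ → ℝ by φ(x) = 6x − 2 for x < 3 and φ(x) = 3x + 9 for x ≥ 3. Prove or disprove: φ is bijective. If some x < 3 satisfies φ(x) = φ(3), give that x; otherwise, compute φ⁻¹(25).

Both pieces are strictly increasing (slopes 6 and 3), so each is injective on its own interval.
The left piece maps (−∞, 3) onto (−∞, 16); the right piece maps [3, ∞) onto [18, ∞).
The images leave a gap (16 has no preimage), so φ is not surjective, hence not bijective.
Because the two images are disjoint, no x < 3 has φ(x) = φ(3), so we compute φ⁻¹(25): 25 lies in [18, ∞), so solve 3x + 9 = 25: x = (25 − 9)/3 = 16/3.

16/3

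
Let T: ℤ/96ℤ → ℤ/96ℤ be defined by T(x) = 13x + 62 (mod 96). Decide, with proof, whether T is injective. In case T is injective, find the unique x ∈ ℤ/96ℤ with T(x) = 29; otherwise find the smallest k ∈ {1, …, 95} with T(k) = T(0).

27

Suppose T(x_1) = T(x_2) in ℤ/96ℤ. Then 13x_1 + 62 ≡ 13x_2 + 62 (mod 96), therefore 13(x_1 − x_2) ≡ 0 (mod 96).
Since gcd(13, 96) = 1, 13 is invertible modulo 96, therefore x_1 − x_2 ≡ 0 (mod 96), i.e. x_1 = x_2.
So T is injective.
We now compute 13⁻¹ mod 96 explicitly. Euclid's algorithm: 96 = 7·13 + 5, 13 = 2·5 + 3, 5 = 1·3 + 2, 3 = 1·2 + 1; back-substituting gives 1 = 37·13 − 5·96, so 13⁻¹ ≡ 37 (mod 96).
Since T is injective, we find T⁻¹(29): we need 13x ≡ 29 − 62 ≡ 63 (mod 96). Using 13⁻¹ = 37: x ≡ 37·63 = 2331 = 24·96 + 27, so x = 27.
Check: T(27) = 13·27 + 62 = 413 = 4·96 + 29 ≡ 29 (mod 96).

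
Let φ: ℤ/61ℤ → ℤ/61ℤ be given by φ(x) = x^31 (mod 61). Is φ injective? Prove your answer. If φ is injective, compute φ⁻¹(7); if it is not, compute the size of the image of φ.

54

Since 61 is prime, the nonzero elements of ℤ/61ℤ form a cyclic group of order 60.
As gcd(31, 60) = 1, raising to the 31st power is a bijection on this group: if x_1^31 ≡ x_2^31 then (x_1x_2^{−1})^31 = 1, and the only element of order dividing gcd(31, 60) = 1 is 1, so x_1 = x_2.
With φ(0) = 0 this makes φ injective on all of ℤ/61ℤ, hence bijective (finite equal-size domain and codomain). In particular φ is injective.
Since φ is injective, we find the preimage of 7. The inverse of x ↦ x^31 on (ℤ/61ℤ)^× is x ↦ x^31, because 31·31 = 961 = 16·60 + 1 ≡ 1 (mod 60) and x^{60} = 1 for x ≠ 0 (Fermat). So φ⁻¹(7) = 7^31 mod 61.
Repeated squaring mod 61: 7^1 ≡ 7, 7^2 ≡ 7² = 49, 7^4 ≡ 49² = 2401 ≡ 22, 7^8 ≡ 22² = 484 ≡ 57, 7^16 ≡ 57² = 3249 ≡ 16. Since 31 = 16 + 8 + 4 + 2 + 1, 7^31 ≡ 16·57·22·49·7: 16·57 = 912 ≡ 58, then 58·22 = 1276 ≡ 56, then 56·49 = 2744 ≡ 60, then 60·7 = 420 ≡ 54. So 7^31 ≡ 54 (mod 61).
Hence φ⁻¹(7) = 54.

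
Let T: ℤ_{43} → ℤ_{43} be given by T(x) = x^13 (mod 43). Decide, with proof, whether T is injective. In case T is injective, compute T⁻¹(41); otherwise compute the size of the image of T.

Since 43 is prime, the nonzero elements of ℤ_{43} form a cyclic group of order 42.
As gcd(13, 42) = 1, raising to the 13th power is a bijection on this group: if x_1^13 ≡ x_2^13 then (x_1x_2^{−1})^13 = 1, and the only element of order dividing gcd(13, 42) = 1 is 1, so x_1 = x_2.
With T(0) = 0 this makes T injective on all of ℤ_{43}, hence bijective (finite equal-size domain and codomain). In particular T is injective.
Since T is injective, we find the preimage of 41. The inverse of x ↦ x^13 on (ℤ_{43})^× is x ↦ x^13, because 13·13 = 169 = 4·42 + 1 ≡ 1 (mod 42) and x^{42} = 1 for x ≠ 0 (Fermat). So T⁻¹(41) = 41^13 mod 43.
Repeated squaring mod 43: 41^1 ≡ 41, 41^2 ≡ 41² = 1681 ≡ 4, 41^4 ≡ 4² = 16, 41^8 ≡ 16² = 256 ≡ 41. Since 13 = 8 + 4 + 1, 41^13 ≡ 41·16·41: 41·16 = 656 ≡ 11, then 11·41 = 451 ≡ 21. So 41^13 ≡ 21 (mod 43).
Hence T⁻¹(41) = 21.

21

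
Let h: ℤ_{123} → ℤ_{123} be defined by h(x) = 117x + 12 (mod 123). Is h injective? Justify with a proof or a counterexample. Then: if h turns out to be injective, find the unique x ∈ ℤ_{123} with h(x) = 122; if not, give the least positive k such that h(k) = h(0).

41

Recall: h is injective when h(x_1) = h(x_2) forces x_1 = x_2.
We have gcd(117, 123) = 3 > 1. Taking x_1 = 0 and x_2 = 41: h(0) = 12 and h(41) = 117·41 + 12 = 4809 ≡ 12 (mod 123).
So h(0) = h(41) while 0 ≠ 41, therefore h is not injective.
Since h is not injective, we find the least positive k with h(k) = h(0): this means 117k ≡ 0 (mod 123), i.e. 123 ∣ 117k. Since gcd(117, 123) = 3, dividing through by 3 this holds exactly when 41 ∣ 39k, and as gcd(39, 41) = 1, exactly when 41 ∣ k.
The smallest positive such k is 41.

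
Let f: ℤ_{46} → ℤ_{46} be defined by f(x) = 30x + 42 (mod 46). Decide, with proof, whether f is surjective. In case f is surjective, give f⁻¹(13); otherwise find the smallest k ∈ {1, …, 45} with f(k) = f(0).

Recall: surjectivity means every element of the codomain has a preimage under f.
Since gcd(30, 46) = 2, we have 30x ≡ 0 (mod 2) for all x, so f(x) ≡ 0 (mod 2).
But 1 ≢ 0 (mod 2), so 1 ∈ ℤ_{46} has no preimage. Thus f is not surjective.
Since f is not surjective, we find the least positive k with f(k) = f(0): this means 30k ≡ 0 (mod 46), i.e. 46 ∣ 30k. Since gcd(30, 46) = 2, dividing through by 2 this holds exactly when 23 ∣ 15k, and as gcd(15, 23) = 1, exactly when 23 ∣ k.
The smallest positive such k is 23.

23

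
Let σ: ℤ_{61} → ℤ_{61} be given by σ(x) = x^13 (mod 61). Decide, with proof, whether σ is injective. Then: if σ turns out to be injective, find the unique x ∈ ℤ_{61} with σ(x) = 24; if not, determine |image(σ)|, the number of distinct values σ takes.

Since 61 is prime, the nonzero elements of ℤ_{61} form a cyclic group of order 60.
As gcd(13, 60) = 1, raising to the 13th power is a bijection on this group: if a^13 ≡ b^13 then (ab^{−1})^13 = 1, and the only element of order dividing gcd(13, 60) = 1 is 1, so a = b.
With σ(0) = 0 this makes σ injective on all of ℤ_{61}, hence bijective (finite equal-size domain and codomain). In particular σ is injective.
Since σ is injective, we find the preimage of 24. The inverse of x ↦ x^13 on (ℤ_{61})^× is x ↦ x^37, because 13·37 = 481 = 8·60 + 1 ≡ 1 (mod 60) and x^{60} = 1 for x ≠ 0 (Fermat). So σ⁻¹(24) = 24^37 mod 61.
Repeated squaring mod 61: 24^1 ≡ 24, 24^2 ≡ 24² = 576 ≡ 27, 24^4 ≡ 27² = 729 ≡ 58, 24^8 ≡ 58² = 3364 ≡ 9, 24^16 ≡ 9² = 81 ≡ 20, 24^32 ≡ 20² = 400 ≡ 34. Since 37 = 32 + 4 + 1, 24^37 ≡ 34·58·24: 34·58 = 1972 ≡ 20, then 20·24 = 480 ≡ 53. So 24^37 ≡ 53 (mod 61).
Hence σ⁻¹(24) = 53.

53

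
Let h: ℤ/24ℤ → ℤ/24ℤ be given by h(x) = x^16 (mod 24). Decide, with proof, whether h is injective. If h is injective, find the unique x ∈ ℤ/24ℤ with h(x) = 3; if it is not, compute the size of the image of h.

4

h(2): Repeated squaring mod 24: 2^1 ≡ 2, 2^2 ≡ 2² = 4, 2^4 ≡ 4² = 16, 2^8 ≡ 16² = 256 ≡ 16, 2^16 ≡ 16² = 256 ≡ 16. So 2^16 ≡ 16 (mod 24).
h(4): Repeated squaring mod 24: 4^1 ≡ 4, 4^2 ≡ 4² = 16, 4^4 ≡ 16² = 256 ≡ 16, 4^8 ≡ 16² = 256 ≡ 16, 4^16 ≡ 16² = 256 ≡ 16. So 4^16 ≡ 16 (mod 24).
So h(2) = h(4) = 16 while 2 ≠ 4, hence h is not injective.
Since h is not injective, we determine |image(h)|. Computing x^16 mod 24 for each x (by repeated squaring, reducing mod 24 at every step), the values h(0), h(1), …, h(23) are: 0, 1, 16, 9, 16, 1, 0, 1, 16, 9, 16, 1, 0, 1, 16, 9, 16, 1, 0, 1, 16, 9, 16, 1.
The distinct values are {0, 1, 9, 16}; there are 4 of them.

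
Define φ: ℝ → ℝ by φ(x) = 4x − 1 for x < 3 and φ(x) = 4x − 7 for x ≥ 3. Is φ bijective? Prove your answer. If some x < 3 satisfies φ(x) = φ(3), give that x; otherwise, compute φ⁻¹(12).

Both pieces are strictly increasing (slopes 4 and 4), so each is injective on its own interval.
The left piece maps (−∞, 3) onto (−∞, 11); the right piece maps [3, ∞) onto [5, ∞).
These images overlap. In particular φ(3) = 5 (right piece), and solving 4x − 1 = 5 on the left piece gives x = 3/2 < 3.
So φ(3/2) = φ(3) with 3/2 ≠ 3, and φ is not injective, hence not bijective. This x = 3/2 is the requested value below 3.

3/2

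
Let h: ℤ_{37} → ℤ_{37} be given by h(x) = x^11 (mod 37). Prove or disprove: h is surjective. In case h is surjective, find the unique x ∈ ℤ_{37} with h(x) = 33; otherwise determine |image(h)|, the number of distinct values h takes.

12

Since 37 is prime, the nonzero elements of ℤ_{37} form a cyclic group of order 36.
As gcd(11, 36) = 1, raising to the 11th power is a bijection on this group: if s^11 ≡ t^11 then (st^{−1})^11 = 1, and the only element of order dividing gcd(11, 36) = 1 is 1, so s = t.
With h(0) = 0 this makes h injective on all of ℤ_{37}, hence bijective (finite equal-size domain and codomain). In particular h is surjective.
Since h is surjective, we find the preimage of 33. The inverse of x ↦ x^11 on (ℤ_{37})^× is x ↦ x^23, because 11·23 = 253 = 7·36 + 1 ≡ 1 (mod 36) and x^{36} = 1 for x ≠ 0 (Fermat). So h⁻¹(33) = 33^23 mod 37.
Repeated squaring mod 37: 33^1 ≡ 33, 33^2 ≡ 33² = 1089 ≡ 16, 33^4 ≡ 16² = 256 ≡ 34, 33^8 ≡ 34² = 1156 ≡ 9, 33^16 ≡ 9² = 81 ≡ 7. Since 23 = 16 + 4 + 2 + 1, 33^23 ≡ 7·34·16·33: 7·34 = 238 ≡ 16, then 16·16 = 256 ≡ 34, then 34·33 = 1122 ≡ 12. So 33^23 ≡ 12 (mod 37).
Hence h⁻¹(33) = 12.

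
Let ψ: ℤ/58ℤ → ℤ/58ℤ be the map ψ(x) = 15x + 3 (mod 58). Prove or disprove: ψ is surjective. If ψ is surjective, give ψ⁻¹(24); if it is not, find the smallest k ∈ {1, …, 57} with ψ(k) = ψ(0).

13

By definition, surjectivity means every element of the codomain has a preimage under ψ.
Since gcd(15, 58) = 1, 15 is invertible modulo 58. Euclid's algorithm: 58 = 3·15 + 13, 15 = 1·13 + 2, 13 = 6·2 + 1; back-substituting gives 1 = 31·15 − 8·58, so 15⁻¹ ≡ 31 (mod 58).
For any y ∈ ℤ/58ℤ, x = 31(y − 3) mod 58 satisfies ψ(x) = 15·31(y − 3) + 3 ≡ y (since 15·31 ≡ 1 mod 58). So every y has a preimage.
Hence ψ is surjective.
Since ψ is surjective, we find ψ⁻¹(24): we need 15x ≡ 24 − 3 ≡ 21 (mod 58). Using 15⁻¹ = 31: x ≡ 31·21 = 651 = 11·58 + 13, so x = 13.
Check: ψ(13) = 15·13 + 3 = 198 = 3·58 + 24 ≡ 24 (mod 58).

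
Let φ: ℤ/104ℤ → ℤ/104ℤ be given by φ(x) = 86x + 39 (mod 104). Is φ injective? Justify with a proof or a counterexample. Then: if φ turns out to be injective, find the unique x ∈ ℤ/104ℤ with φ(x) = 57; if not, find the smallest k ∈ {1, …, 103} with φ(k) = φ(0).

52

We have gcd(86, 104) = 2 > 1. Taking x_1 = 0 and x_2 = 52: φ(0) = 39 and φ(52) = 86·52 + 39 = 4511 ≡ 39 (mod 104).
So φ(0) = φ(52) while 0 ≠ 52, so φ is not injective.
Since φ is not injective, we find the least positive k with φ(k) = φ(0): this means 86k ≡ 0 (mod 104), i.e. 104 ∣ 86k. Since gcd(86, 104) = 2, dividing through by 2 this holds exactly when 52 ∣ 43k, and as gcd(43, 52) = 1, exactly when 52 ∣ k.
The smallest positive such k is 52.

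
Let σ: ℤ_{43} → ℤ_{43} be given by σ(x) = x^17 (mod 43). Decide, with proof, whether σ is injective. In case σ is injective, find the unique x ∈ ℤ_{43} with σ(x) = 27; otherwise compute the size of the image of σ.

Since 43 is prime, the nonzero elements of ℤ_{43} form a cyclic group of order 42.
As gcd(17, 42) = 1, raising to the 17th power is a bijection on this group: if x_1^17 ≡ x_2^17 then (x_1x_2^{−1})^17 = 1, and the only element of order dividing gcd(17, 42) = 1 is 1, so x_1 = x_2.
With σ(0) = 0 this makes σ injective on all of ℤ_{43}, hence bijective (finite equal-size domain and codomain). In particular σ is injective.
Since σ is injective, we find the preimage of 27. The inverse of x ↦ x^17 on (ℤ_{43})^× is x ↦ x^5, because 17·5 = 85 = 2·42 + 1 ≡ 1 (mod 42) and x^{42} = 1 for x ≠ 0 (Fermat). So σ⁻¹(27) = 27^5 mod 43.
Repeated squaring mod 43: 27^1 ≡ 27, 27^2 ≡ 27² = 729 ≡ 41, 27^4 ≡ 41² = 1681 ≡ 4. Since 5 = 4 + 1, 27^5 ≡ 4·27: 4·27 = 108 ≡ 22. So 27^5 ≡ 22 (mod 43).
Hence σ⁻¹(27) = 22.

22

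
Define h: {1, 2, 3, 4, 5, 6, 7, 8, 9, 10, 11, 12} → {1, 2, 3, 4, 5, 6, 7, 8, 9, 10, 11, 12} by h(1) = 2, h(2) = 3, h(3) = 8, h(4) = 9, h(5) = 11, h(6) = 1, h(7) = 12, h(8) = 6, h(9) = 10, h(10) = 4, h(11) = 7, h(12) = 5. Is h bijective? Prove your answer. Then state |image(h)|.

The values 2, 3, 8, 9, 11, 1, 12, 6, 10, 4, 7, 5 are a permutation of {1, 2, 3, 4, 5, 6, 7, 8, 9, 10, 11, 12}: each element appears exactly once.
So h is injective and surjective, hence bijective.
The image of h is {1, 2, 3, 4, 5, 6, 7, 8, 9, 10, 11, 12}, which has 12 elements.

12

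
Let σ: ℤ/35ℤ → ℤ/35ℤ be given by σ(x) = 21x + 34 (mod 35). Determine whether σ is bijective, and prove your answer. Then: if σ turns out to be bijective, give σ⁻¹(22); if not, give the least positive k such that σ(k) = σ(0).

5

We have gcd(21, 35) = 7 > 1. Taking s = 0 and t = 5: σ(0) = 34 and σ(5) = 21·5 + 34 = 139 ≡ 34 (mod 35).
So σ(0) = σ(5) while 0 ≠ 5, thus σ is not injective, hence not bijective.
Since σ is not bijective, we find the least positive k with σ(k) = σ(0): this means 21k ≡ 0 (mod 35), i.e. 35 ∣ 21k. Since gcd(21, 35) = 7, dividing through by 7 this holds exactly when 5 ∣ 3k, and as gcd(3, 5) = 1, exactly when 5 ∣ k.
The smallest positive such k is 5.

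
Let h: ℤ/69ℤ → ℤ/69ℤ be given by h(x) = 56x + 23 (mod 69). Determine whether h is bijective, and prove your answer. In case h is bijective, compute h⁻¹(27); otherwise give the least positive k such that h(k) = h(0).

5

Suppose h(s) = h(t) in ℤ/69ℤ. Then 56s + 23 ≡ 56t + 23 (mod 69), so 56(s − t) ≡ 0 (mod 69).
Since gcd(56, 69) = 1, 56 is invertible modulo 69, therefore s − t ≡ 0 (mod 69), i.e. s = t.
We now compute 56⁻¹ mod 69 explicitly. Euclid's algorithm: 69 = 1·56 + 13, 56 = 4·13 + 4, 13 = 3·4 + 1; back-substituting gives 1 = 53·56 − 43·69, so 56⁻¹ ≡ 53 (mod 69).
For any y ∈ ℤ/69ℤ, x = 53(y − 23) mod 69 satisfies h(x) = 56·53(y − 23) + 23 ≡ y (since 56·53 ≡ 1 mod 69). So every y has a preimage.
Therefore h is bijective.
Since h is bijective, we compute h⁻¹(27): solve 56x + 23 ≡ 27 (mod 69), i.e. 56x ≡ 4 (mod 69).
Multiplying by 56⁻¹ = 53 gives x ≡ 53·4 = 212 = 3·69 + 5 ≡ 5 (mod 69).
Check: h(5) = 56·5 + 23 = 303 = 4·69 + 27 ≡ 27 (mod 69).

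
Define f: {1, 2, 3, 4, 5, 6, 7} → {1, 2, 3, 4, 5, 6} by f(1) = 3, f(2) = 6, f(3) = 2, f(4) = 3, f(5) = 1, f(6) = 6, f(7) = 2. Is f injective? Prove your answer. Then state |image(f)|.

4

f(1) = 3 = f(4) with 1 ≠ 4, so f is not injective.
The image of f is {1, 2, 3, 6}, which has 4 elements.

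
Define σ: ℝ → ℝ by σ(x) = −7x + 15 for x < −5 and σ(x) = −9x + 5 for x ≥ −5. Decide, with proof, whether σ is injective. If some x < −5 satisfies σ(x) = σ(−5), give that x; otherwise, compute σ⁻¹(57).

Both pieces are strictly decreasing (slopes −7 and −9), so each is injective on its own interval.
The left piece maps (−∞, −5) onto (50, ∞); the right piece maps [−5, ∞) onto (−∞, 50].
These images are disjoint, so no value is attained by both pieces. Hence σ is injective.
Because the two images are disjoint, no x < −5 has σ(x) = σ(−5), so we compute σ⁻¹(57): 57 lies in (50, ∞), so solve −7x + 15 = 57: x = (57 − 15)/(−7) = −6.

-6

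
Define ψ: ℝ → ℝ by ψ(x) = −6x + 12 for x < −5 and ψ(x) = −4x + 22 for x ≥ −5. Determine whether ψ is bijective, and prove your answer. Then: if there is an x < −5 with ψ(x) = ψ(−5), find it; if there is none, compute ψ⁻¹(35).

-13/4

Both pieces are strictly decreasing (slopes −6 and −4), so each is injective on its own interval.
The left piece maps (−∞, −5) onto (42, ∞); the right piece maps [−5, ∞) onto (−∞, 42].
Since 42 = 42, the images partition ℝ: ψ is injective and surjective, hence bijective.
Because the two images are disjoint, no x < −5 has ψ(x) = ψ(−5), so we compute ψ⁻¹(35): 35 lies in (−∞, 42], so solve −4x + 22 = 35: x = (35 − 22)/(−4) = −13/4.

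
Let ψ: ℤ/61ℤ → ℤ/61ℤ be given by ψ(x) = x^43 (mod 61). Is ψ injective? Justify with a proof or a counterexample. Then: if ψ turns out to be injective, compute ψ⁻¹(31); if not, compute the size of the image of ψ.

51

Since 61 is prime, the nonzero elements of ℤ/61ℤ form a cyclic group of order 60.
As gcd(43, 60) = 1, raising to the 43rd power is a bijection on this group: if a^43 ≡ b^43 then (ab^{−1})^43 = 1, and the only element of order dividing gcd(43, 60) = 1 is 1, so a = b.
With ψ(0) = 0 this makes ψ injective on all of ℤ/61ℤ, hence bijective (finite equal-size domain and codomain). In particular ψ is injective.
Since ψ is injective, we find the preimage of 31. The inverse of x ↦ x^43 on (ℤ/61ℤ)^× is x ↦ x^7, because 43·7 = 301 = 5·60 + 1 ≡ 1 (mod 60) and x^{60} = 1 for x ≠ 0 (Fermat). So ψ⁻¹(31) = 31^7 mod 61.
Repeated squaring mod 61: 31^1 ≡ 31, 31^2 ≡ 31² = 961 ≡ 46, 31^4 ≡ 46² = 2116 ≡ 42. Since 7 = 4 + 2 + 1, 31^7 ≡ 42·46·31: 42·46 = 1932 ≡ 41, then 41·31 = 1271 ≡ 51. So 31^7 ≡ 51 (mod 61).
Hence ψ⁻¹(31) = 51.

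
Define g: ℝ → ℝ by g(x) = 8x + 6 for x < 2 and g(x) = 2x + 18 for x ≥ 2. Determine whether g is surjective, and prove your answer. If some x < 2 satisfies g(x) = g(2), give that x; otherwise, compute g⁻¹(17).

Both pieces are strictly increasing (slopes 8 and 2), so each is injective on its own interval.
The left piece maps (−∞, 2) onto (−∞, 22); the right piece maps [2, ∞) onto [22, ∞).
These images together cover ℝ, so g is surjective.
Because the two images are disjoint, no x < 2 has g(x) = g(2), so we compute g⁻¹(17): 17 lies in (−∞, 22), so solve 8x + 6 = 17: x = (17 − 6)/8 = 11/8.

11/8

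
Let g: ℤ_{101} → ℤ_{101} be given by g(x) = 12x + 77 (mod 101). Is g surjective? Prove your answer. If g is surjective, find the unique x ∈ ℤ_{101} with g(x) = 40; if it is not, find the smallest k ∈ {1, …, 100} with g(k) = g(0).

Since gcd(12, 101) = 1, 12 is invertible modulo 101. Euclid's algorithm: 101 = 8·12 + 5, 12 = 2·5 + 2, 5 = 2·2 + 1; back-substituting gives 1 = 59·12 − 7·101, so 12⁻¹ ≡ 59 (mod 101).
Then y ↦ 59(y − 77) is a two-sided inverse to g, so every y ∈ ℤ_{101} has a preimage.
Thus g is surjective.
Since g is surjective, we compute g⁻¹(40): solve 12x + 77 ≡ 40 (mod 101), i.e. 12x ≡ 64 (mod 101).
Multiplying by 12⁻¹ = 59 gives x ≡ 59·64 = 3776 = 37·101 + 39 ≡ 39 (mod 101).
Check: g(39) = 12·39 + 77 = 545 = 5·101 + 40 ≡ 40 (mod 101).

39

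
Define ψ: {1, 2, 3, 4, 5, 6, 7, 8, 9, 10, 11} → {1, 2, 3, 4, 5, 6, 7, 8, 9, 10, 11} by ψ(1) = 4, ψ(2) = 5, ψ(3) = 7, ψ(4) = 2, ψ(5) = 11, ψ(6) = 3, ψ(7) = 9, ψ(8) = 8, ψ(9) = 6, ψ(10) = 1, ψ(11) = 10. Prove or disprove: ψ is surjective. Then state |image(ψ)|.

11

Every element of the codomain has a preimage: 1 = ψ(10), 2 = ψ(4), 3 = ψ(6), 4 = ψ(1), 5 = ψ(2), 6 = ψ(9), 7 = ψ(3), 8 = ψ(8), 9 = ψ(7), 10 = ψ(11), 11 = ψ(5).
Hence ψ is surjective.
The image of ψ is {1, 2, 3, 4, 5, 6, 7, 8, 9, 10, 11}, which has 11 elements.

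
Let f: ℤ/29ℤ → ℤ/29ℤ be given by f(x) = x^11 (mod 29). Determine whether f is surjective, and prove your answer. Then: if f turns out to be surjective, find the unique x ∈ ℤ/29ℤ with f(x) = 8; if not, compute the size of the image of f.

14

Since 29 is prime, the nonzero elements of ℤ/29ℤ form a cyclic group of order 28.
As gcd(11, 28) = 1, raising to the 11th power is a bijection on this group: if u^11 ≡ v^11 then (uv^{−1})^11 = 1, and the only element of order dividing gcd(11, 28) = 1 is 1, so u = v.
With f(0) = 0 this makes f injective on all of ℤ/29ℤ, hence bijective (finite equal-size domain and codomain). In particular f is surjective.
Since f is surjective, we find the preimage of 8. The inverse of x ↦ x^11 on (ℤ/29ℤ)^× is x ↦ x^23, because 11·23 = 253 = 9·28 + 1 ≡ 1 (mod 28) and x^{28} = 1 for x ≠ 0 (Fermat). So f⁻¹(8) = 8^23 mod 29.
Repeated squaring mod 29: 8^1 ≡ 8, 8^2 ≡ 8² = 64 ≡ 6, 8^4 ≡ 6² = 36 ≡ 7, 8^8 ≡ 7² = 49 ≡ 20, 8^16 ≡ 20² = 400 ≡ 23. Since 23 = 16 + 4 + 2 + 1, 8^23 ≡ 23·7·6·8: 23·7 = 161 ≡ 16, then 16·6 = 96 ≡ 9, then 9·8 = 72 ≡ 14. So 8^23 ≡ 14 (mod 29).
Hence f⁻¹(8) = 14.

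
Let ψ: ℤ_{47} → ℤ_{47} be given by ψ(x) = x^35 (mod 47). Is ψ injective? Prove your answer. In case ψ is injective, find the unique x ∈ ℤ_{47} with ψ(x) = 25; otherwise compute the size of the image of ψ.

14

Since 47 is prime, the nonzero elements of ℤ_{47} form a cyclic group of order 46.
As gcd(35, 46) = 1, raising to the 35th power is a bijection on this group: if u^35 ≡ v^35 then (uv^{−1})^35 = 1, and the only element of order dividing gcd(35, 46) = 1 is 1, so u = v.
With ψ(0) = 0 this makes ψ injective on all of ℤ_{47}, hence bijective (finite equal-size domain and codomain). In particular ψ is injective.
Since ψ is injective, we find the preimage of 25. The inverse of x ↦ x^35 on (ℤ_{47})^× is x ↦ x^25, because 35·25 = 875 = 19·46 + 1 ≡ 1 (mod 46) and x^{46} = 1 for x ≠ 0 (Fermat). So ψ⁻¹(25) = 25^25 mod 47.
Repeated squaring mod 47: 25^1 ≡ 25, 25^2 ≡ 25² = 625 ≡ 14, 25^4 ≡ 14² = 196 ≡ 8, 25^8 ≡ 8² = 64 ≡ 17, 25^16 ≡ 17² = 289 ≡ 7. Since 25 = 16 + 8 + 1, 25^25 ≡ 7·17·25: 7·17 = 119 ≡ 25, then 25·25 = 625 ≡ 14. So 25^25 ≡ 14 (mod 47).
Hence ψ⁻¹(25) = 14.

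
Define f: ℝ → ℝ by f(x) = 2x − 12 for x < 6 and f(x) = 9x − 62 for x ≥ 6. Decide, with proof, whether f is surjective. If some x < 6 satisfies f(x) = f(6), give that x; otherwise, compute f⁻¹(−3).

2

Both pieces are strictly increasing (slopes 2 and 9), so each is injective on its own interval.
The left piece maps (−∞, 6) onto (−∞, 0); the right piece maps [6, ∞) onto [−8, ∞).
The union (−∞, 0) ∪ [−8, ∞) covers ℝ, so f is surjective.
For the follow-up: the images overlap, so an x < 6 with f(x) = f(6) exists. f(6) = −8; solving 2x − 12 = −8 for x < 6 gives x = (−8 + 12)/2 = 2.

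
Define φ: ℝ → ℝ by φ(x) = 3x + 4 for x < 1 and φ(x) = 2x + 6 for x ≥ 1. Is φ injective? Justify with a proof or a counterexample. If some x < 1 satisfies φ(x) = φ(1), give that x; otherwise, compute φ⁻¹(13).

Both pieces are strictly increasing (slopes 3 and 2), so each is injective on its own interval.
The left piece maps (−∞, 1) onto (−∞, 7); the right piece maps [1, ∞) onto [8, ∞).
These images are disjoint, so no value is attained by both pieces. So φ is injective.
Because the two images are disjoint, no x < 1 has φ(x) = φ(1), so we compute φ⁻¹(13): 13 lies in [8, ∞), so solve 2x + 6 = 13: x = (13 − 6)/2 = 7/2.

7/2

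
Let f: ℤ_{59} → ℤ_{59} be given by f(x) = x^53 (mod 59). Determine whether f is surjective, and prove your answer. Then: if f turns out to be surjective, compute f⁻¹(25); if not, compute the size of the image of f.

Since 59 is prime, the nonzero elements of ℤ_{59} form a cyclic group of order 58.
As gcd(53, 58) = 1, raising to the 53rd power is a bijection on this group: if u^53 ≡ v^53 then (uv^{−1})^53 = 1, and the only element of order dividing gcd(53, 58) = 1 is 1, so u = v.
With f(0) = 0 this makes f injective on all of ℤ_{59}, hence bijective (finite equal-size domain and codomain). In particular f is surjective.
Since f is surjective, we find the preimage of 25. The inverse of x ↦ x^53 on (ℤ_{59})^× is x ↦ x^23, because 53·23 = 1219 = 21·58 + 1 ≡ 1 (mod 58) and x^{58} = 1 for x ≠ 0 (Fermat). So f⁻¹(25) = 25^23 mod 59.
Repeated squaring mod 59: 25^1 ≡ 25, 25^2 ≡ 25² = 625 ≡ 35, 25^4 ≡ 35² = 1225 ≡ 45, 25^8 ≡ 45² = 2025 ≡ 19, 25^16 ≡ 19² = 361 ≡ 7. Since 23 = 16 + 4 + 2 + 1, 25^23 ≡ 7·45·35·25: 7·45 = 315 ≡ 20, then 20·35 = 700 ≡ 51, then 51·25 = 1275 ≡ 36. So 25^23 ≡ 36 (mod 59).
Hence f⁻¹(25) = 36.

36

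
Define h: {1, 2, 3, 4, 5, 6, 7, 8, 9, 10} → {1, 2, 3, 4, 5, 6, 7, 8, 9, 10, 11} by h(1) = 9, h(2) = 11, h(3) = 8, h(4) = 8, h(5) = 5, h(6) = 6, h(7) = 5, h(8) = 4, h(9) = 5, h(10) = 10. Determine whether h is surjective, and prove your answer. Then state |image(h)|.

No element maps to 1, so h is not surjective.
The image of h is {4, 5, 6, 8, 9, 10, 11}, which has 7 elements.

7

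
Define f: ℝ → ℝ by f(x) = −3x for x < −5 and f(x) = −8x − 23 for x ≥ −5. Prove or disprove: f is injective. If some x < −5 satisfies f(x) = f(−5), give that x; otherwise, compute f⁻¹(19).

-17/3

Both pieces are strictly decreasing (slopes −3 and −8), so each is injective on its own interval.
The left piece maps (−∞, −5) onto (15, ∞); the right piece maps [−5, ∞) onto (−∞, 17].
These images overlap. In particular f(−5) = 17 (right piece), and solving −3x = 17 on the left piece gives x = −17/3 < −5.
So f(−17/3) = f(−5) with −17/3 ≠ −5, and f is not injective. This x = −17/3 is the requested value below −5.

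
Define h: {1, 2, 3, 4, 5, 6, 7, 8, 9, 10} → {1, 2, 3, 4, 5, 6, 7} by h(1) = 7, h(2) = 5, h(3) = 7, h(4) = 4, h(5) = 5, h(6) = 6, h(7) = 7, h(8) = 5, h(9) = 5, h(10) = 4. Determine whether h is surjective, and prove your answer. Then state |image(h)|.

4

No element maps to 1, so h is not surjective.
The image of h is {4, 5, 6, 7}, which has 4 elements.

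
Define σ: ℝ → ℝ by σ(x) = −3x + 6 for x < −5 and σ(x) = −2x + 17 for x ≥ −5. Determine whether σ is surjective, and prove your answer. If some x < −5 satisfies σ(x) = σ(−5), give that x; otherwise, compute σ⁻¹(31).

-7

Both pieces are strictly decreasing (slopes −3 and −2), so each is injective on its own interval.
The left piece maps (−∞, −5) onto (21, ∞); the right piece maps [−5, ∞) onto (−∞, 27].
The union (21, ∞) ∪ (−∞, 27] covers ℝ, so σ is surjective.
For the follow-up: the images overlap, so an x < −5 with σ(x) = σ(−5) exists. σ(−5) = 27; solving −3x + 6 = 27 for x < −5 gives x = (27 − 6)/(−3) = −7.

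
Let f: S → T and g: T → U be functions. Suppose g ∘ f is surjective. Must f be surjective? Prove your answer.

not surjective

No. Take S = {0, 1, 2}, T = {0, 1, 2, 3, 4}, U = {0}, f(a) = 0 for every a ∈ S, and g(b) = 0 for every b ∈ T.
Then g ∘ f is surjective onto {0}, but 4 ∈ T has no preimage under f, so f is not surjective.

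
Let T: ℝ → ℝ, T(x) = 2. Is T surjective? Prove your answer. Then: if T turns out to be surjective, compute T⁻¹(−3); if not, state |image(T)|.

T(x) = 2 for all x, so 3 has no preimage and T is not surjective.
Since T is not surjective, we state |image(T)|: the image of T is {2}, which has 1 element.

1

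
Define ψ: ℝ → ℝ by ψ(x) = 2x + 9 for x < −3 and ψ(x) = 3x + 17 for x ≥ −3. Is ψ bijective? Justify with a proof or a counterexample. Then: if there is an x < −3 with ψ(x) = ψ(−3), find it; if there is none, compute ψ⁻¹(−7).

Both pieces are strictly increasing (slopes 2 and 3), so each is injective on its own interval.
The left piece maps (−∞, −3) onto (−∞, 3); the right piece maps [−3, ∞) onto [8, ∞).
The images leave a gap (3 has no preimage), so ψ is not surjective, hence not bijective.
Because the two images are disjoint, no x < −3 has ψ(x) = ψ(−3), so we compute ψ⁻¹(−7): −7 lies in (−∞, 3), so solve 2x + 9 = −7: x = (−7 − 9)/2 = −8.

-8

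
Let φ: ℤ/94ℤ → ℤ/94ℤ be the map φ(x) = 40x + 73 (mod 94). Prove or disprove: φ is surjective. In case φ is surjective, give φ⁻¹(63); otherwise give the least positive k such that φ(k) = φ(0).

Recall: φ is surjective if every y in the codomain equals φ(x) for some x in the domain.
Since gcd(40, 94) = 2, we have 40x ≡ 0 (mod 2) for all x, so φ(x) ≡ 1 (mod 2).
But 0 ≢ 1 (mod 2), so 0 ∈ ℤ/94ℤ has no preimage. So φ is not surjective.
Since φ is not surjective, we find the least positive k with φ(k) = φ(0): this means 40k ≡ 0 (mod 94), i.e. 94 ∣ 40k. Since gcd(40, 94) = 2, dividing through by 2 this holds exactly when 47 ∣ 20k, and as gcd(20, 47) = 1, exactly when 47 ∣ k.
The smallest positive such k is 47.

47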